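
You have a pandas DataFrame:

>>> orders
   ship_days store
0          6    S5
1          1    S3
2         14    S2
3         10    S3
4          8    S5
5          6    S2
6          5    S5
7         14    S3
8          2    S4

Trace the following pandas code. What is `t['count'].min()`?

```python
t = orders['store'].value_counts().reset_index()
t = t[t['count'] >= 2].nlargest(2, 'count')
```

3

value_counts of store:
store
S5    3
S3    3
S2    2
S4    1
Name: count, dtype: int64
reset_index():
  store  count
0    S5      3
1    S3      3
2    S2      2
3    S4      1
filter rows where count >= 2:
  store  count
0    S5      3
1    S3      3
2    S2      2
take 2 rows with largest count:
  store  count
0    S5      3
1    S3      3
Reading off the min of column 'count', we get 3.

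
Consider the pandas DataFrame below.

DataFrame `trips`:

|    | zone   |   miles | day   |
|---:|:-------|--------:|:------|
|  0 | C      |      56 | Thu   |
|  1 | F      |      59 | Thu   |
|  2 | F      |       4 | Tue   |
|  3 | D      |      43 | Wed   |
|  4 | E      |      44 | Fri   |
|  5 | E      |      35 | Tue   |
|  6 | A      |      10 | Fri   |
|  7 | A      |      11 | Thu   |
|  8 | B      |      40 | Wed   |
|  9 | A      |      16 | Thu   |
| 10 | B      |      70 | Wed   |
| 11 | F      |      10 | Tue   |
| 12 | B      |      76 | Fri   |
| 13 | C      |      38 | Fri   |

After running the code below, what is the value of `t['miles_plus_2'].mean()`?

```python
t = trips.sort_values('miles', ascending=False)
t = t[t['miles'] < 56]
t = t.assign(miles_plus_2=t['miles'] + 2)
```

27.1

sort by miles descending:
   zone  miles  day
12    B     76  Fri
10    B     70  Wed
1     F     59  Thu
0     C     56  Thu
4     E     44  Fri
3     D     43  Wed
8     B     40  Wed
13    C     38  Fri
5     E     35  Tue
9     A     16  Thu
7     A     11  Thu
6     A     10  Fri
11    F     10  Tue
2     F      4  Tue
filter rows where miles < 56:
   zone  miles  day
4     E     44  Fri
3     D     43  Wed
8     B     40  Wed
13    C     38  Fri
5     E     35  Tue
9     A     16  Thu
7     A     11  Thu
6     A     10  Fri
11    F     10  Tue
2     F      4  Tue
add column miles_plus_2 = t['miles'] + 2:
   zone  miles  day  miles_plus_2
4     E     44  Fri            46
3     D     43  Wed            45
8     B     40  Wed            42
13    C     38  Fri            40
5     E     35  Tue            37
9     A     16  Thu            18
7     A     11  Thu            13
6     A     10  Fri            12
11    F     10  Tue            12
2     F      4  Tue             6
Reading off the mean of column 'miles_plus_2', we get 27.1.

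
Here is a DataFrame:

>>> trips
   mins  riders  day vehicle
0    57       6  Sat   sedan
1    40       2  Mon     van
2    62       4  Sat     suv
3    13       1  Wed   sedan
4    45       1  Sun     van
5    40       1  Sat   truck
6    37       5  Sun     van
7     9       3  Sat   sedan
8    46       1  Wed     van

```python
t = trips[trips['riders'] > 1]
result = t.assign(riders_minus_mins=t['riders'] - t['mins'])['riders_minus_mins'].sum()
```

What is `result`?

-185

filter rows where riders > 1:
   mins  riders  day vehicle
0    57       6  Sat   sedan
1    40       2  Mon     van
2    62       4  Sat     suv
6    37       5  Sun     van
7     9       3  Sat   sedan
add column riders_minus_mins = t['riders'] - t['mins']:
   mins  riders  day vehicle  riders_minus_mins
0    57       6  Sat   sedan                -51
1    40       2  Mon     van                -38
2    62       4  Sat     suv                -58
6    37       5  Sun     van                -32
7     9       3  Sat   sedan                 -6
Finally, sum of column 'riders_minus_mins' = -185.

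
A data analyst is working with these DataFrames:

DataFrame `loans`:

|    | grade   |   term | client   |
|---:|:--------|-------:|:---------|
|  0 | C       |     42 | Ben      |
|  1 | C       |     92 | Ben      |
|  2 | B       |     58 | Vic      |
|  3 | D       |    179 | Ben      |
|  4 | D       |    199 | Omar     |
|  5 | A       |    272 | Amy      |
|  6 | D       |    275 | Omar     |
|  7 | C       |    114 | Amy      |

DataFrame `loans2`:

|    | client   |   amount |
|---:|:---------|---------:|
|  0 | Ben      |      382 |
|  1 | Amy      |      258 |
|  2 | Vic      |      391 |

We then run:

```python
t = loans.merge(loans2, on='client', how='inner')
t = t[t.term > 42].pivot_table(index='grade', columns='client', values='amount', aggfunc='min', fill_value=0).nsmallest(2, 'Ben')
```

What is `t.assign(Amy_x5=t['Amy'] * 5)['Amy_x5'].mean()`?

merge on 'client' (how='inner') → 6 rows:
  grade  term client  amount
0     C    42    Ben     382
1     C    92    Ben     382
2     B    58    Vic     391
3     D   179    Ben     382
4     A   272    Amy     258
5     C   114    Amy     258
filter rows where term > 42:
  grade  term client  amount
1     C    92    Ben     382
2     B    58    Vic     391
3     D   179    Ben     382
4     A   272    Amy     258
5     C   114    Amy     258
pivot: rows=grade, cols=client, min(amount):
client  Amy  Ben  Vic
grade                
A       258    0    0
B         0    0  391
C       258  382    0
D         0  382    0
take 2 rows with smallest Ben:
client  Amy  Ben  Vic
grade                
A       258    0    0
B         0    0  391
add column Amy_x5 = t['Amy'] * 5:
client  Amy  Ben  Vic  Amy_x5
grade                        
A       258    0    0    1290
B         0    0  391       0
mean of column 'Amy_x5' → 645.0

645.0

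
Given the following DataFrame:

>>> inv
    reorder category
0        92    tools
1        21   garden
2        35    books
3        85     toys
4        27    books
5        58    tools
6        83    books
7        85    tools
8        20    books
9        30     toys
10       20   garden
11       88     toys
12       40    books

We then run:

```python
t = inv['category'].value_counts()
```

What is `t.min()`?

value_counts of category:
category
books     5
tools     3
toys      3
garden    2
Name: count, dtype: int64
min of the resulting series → 2

2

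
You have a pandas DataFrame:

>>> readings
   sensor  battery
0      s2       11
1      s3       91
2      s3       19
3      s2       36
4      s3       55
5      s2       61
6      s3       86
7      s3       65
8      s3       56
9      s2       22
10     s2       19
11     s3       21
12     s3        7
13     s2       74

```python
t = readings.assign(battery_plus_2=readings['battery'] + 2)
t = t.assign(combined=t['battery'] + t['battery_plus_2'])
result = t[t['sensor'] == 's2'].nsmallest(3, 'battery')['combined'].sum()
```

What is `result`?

110

add column battery_plus_2 = readings['battery'] + 2:
   sensor  battery  battery_plus_2
0      s2       11              13
1      s3       91              93
2      s3       19              21
3      s2       36              38
4      s3       55              57
5      s2       61              63
6      s3       86              88
7      s3       65              67
8      s3       56              58
9      s2       22              24
10     s2       19              21
11     s3       21              23
12     s3        7               9
13     s2       74              76
add column combined = t['battery'] + t['battery_plus_2']:
   sensor  battery  battery_plus_2  combined
0      s2       11              13        24
1      s3       91              93       184
2      s3       19              21        40
3      s2       36              38        74
4      s3       55              57       112
5      s2       61              63       124
6      s3       86              88       174
7      s3       65              67       132
8      s3       56              58       114
9      s2       22              24        46
10     s2       19              21        40
11     s3       21              23        44
12     s3        7               9        16
13     s2       74              76       150
filter rows where sensor == 's2':
   sensor  battery  battery_plus_2  combined
0      s2       11              13        24
3      s2       36              38        74
5      s2       61              63       124
9      s2       22              24        46
10     s2       19              21        40
13     s2       74              76       150
take 3 rows with smallest battery:
   sensor  battery  battery_plus_2  combined
0      s2       11              13        24
10     s2       19              21        40
9      s2       22              24        46
Finally, sum of column 'combined' = 110.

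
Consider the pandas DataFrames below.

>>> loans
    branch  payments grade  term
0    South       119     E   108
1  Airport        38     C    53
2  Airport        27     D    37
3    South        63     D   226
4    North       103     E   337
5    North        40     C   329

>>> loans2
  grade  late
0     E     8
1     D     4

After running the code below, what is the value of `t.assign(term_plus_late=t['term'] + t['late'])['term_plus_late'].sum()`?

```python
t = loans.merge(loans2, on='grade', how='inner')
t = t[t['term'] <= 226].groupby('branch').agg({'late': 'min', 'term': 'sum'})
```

merge on 'grade' (how='inner') → 4 rows:
    branch  payments grade  term  late
0    South       119     E   108     8
1  Airport        27     D    37     4
2    South        63     D   226     4
3    North       103     E   337     8
filter rows where term <= 226:
    branch  payments grade  term  late
0    South       119     E   108     8
1  Airport        27     D    37     4
2    South        63     D   226     4
group by branch: min(late), sum(term):
         late  term
branch             
Airport     4    37
South       4   334
add column term_plus_late = t['term'] + t['late']:
         late  term  term_plus_late
branch                             
Airport     4    37              41
South       4   334             338
Reading off the sum of column 'term_plus_late', we get 379.

379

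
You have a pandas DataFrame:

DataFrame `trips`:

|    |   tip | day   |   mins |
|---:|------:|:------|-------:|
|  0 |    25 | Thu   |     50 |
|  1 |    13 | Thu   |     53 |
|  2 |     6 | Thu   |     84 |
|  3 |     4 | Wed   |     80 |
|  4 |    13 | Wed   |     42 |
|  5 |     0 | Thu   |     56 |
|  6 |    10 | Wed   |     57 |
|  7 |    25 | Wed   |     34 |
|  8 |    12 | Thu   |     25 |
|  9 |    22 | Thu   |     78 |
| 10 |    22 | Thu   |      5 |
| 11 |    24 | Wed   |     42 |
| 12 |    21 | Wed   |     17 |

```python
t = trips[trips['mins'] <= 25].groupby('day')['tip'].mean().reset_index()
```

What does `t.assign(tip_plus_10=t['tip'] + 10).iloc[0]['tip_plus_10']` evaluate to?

filter rows where mins <= 25:
    tip  day  mins
8    12  Thu    25
10   22  Thu     5
12   21  Wed    17
group by day, mean of tip:
day
Thu    17.0
Wed    21.0
Name: tip, dtype: float64
reset_index():
   day   tip
0  Thu  17.0
1  Wed  21.0
add column tip_plus_10 = t['tip'] + 10:
   day   tip  tip_plus_10
0  Thu  17.0         27.0
1  Wed  21.0         31.0

27.0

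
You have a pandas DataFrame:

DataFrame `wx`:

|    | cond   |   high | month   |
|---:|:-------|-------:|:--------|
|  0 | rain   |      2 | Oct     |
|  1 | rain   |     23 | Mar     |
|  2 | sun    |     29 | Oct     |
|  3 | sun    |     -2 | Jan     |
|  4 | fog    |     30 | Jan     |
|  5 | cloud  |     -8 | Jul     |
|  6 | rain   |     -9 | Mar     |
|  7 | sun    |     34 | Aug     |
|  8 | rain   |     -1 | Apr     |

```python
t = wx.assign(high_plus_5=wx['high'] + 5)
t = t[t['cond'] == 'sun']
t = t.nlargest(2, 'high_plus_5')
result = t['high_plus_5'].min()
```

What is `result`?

add column high_plus_5 = wx['high'] + 5:
    cond  high month  high_plus_5
0   rain     2   Oct            7
1   rain    23   Mar           28
2    sun    29   Oct           34
3    sun    -2   Jan            3
4    fog    30   Jan           35
5  cloud    -8   Jul           -3
6   rain    -9   Mar           -4
7    sun    34   Aug           39
8   rain    -1   Apr            4
filter rows where cond == 'sun':
  cond  high month  high_plus_5
2  sun    29   Oct           34
3  sun    -2   Jan            3
7  sun    34   Aug           39
take 2 rows with largest high_plus_5:
  cond  high month  high_plus_5
7  sun    34   Aug           39
2  sun    29   Oct           34

34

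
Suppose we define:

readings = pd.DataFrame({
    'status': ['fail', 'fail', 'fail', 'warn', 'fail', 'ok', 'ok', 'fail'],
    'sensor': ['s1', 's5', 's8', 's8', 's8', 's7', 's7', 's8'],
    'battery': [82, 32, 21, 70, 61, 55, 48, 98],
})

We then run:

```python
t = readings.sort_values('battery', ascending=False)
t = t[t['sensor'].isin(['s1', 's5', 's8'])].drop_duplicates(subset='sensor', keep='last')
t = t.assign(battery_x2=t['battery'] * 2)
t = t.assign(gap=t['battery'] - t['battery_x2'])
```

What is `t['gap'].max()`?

-21

sort by battery descending:
  status sensor  battery
7   fail     s8       98
0   fail     s1       82
3   warn     s8       70
4   fail     s8       61
5     ok     s7       55
6     ok     s7       48
1   fail     s5       32
2   fail     s8       21
filter rows where sensor in ['s1', 's5', 's8']:
  status sensor  battery
7   fail     s8       98
0   fail     s1       82
3   warn     s8       70
4   fail     s8       61
1   fail     s5       32
2   fail     s8       21
drop duplicate sensor (keep=last):
  status sensor  battery
0   fail     s1       82
1   fail     s5       32
2   fail     s8       21
add column battery_x2 = t['battery'] * 2:
  status sensor  battery  battery_x2
0   fail     s1       82         164
1   fail     s5       32          64
2   fail     s8       21          42
add column gap = t['battery'] - t['battery_x2']:
  status sensor  battery  battery_x2  gap
0   fail     s1       82         164  -82
1   fail     s5       32          64  -32
2   fail     s8       21          42  -21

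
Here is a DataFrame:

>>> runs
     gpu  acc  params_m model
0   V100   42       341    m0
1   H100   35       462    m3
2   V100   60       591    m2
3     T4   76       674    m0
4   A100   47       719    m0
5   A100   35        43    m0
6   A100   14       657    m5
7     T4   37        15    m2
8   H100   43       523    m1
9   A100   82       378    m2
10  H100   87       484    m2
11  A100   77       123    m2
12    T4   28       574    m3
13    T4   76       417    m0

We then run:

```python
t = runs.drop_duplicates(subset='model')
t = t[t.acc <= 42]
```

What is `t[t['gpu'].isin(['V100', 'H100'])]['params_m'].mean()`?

drop duplicate model (keep=first):
    gpu  acc  params_m model
0  V100   42       341    m0
1  H100   35       462    m3
2  V100   60       591    m2
6  A100   14       657    m5
8  H100   43       523    m1
filter rows where acc <= 42:
    gpu  acc  params_m model
0  V100   42       341    m0
1  H100   35       462    m3
6  A100   14       657    m5
filter rows where gpu in ['V100', 'H100']:
    gpu  acc  params_m model
0  V100   42       341    m0
1  H100   35       462    m3
Hence 401.5.

401.5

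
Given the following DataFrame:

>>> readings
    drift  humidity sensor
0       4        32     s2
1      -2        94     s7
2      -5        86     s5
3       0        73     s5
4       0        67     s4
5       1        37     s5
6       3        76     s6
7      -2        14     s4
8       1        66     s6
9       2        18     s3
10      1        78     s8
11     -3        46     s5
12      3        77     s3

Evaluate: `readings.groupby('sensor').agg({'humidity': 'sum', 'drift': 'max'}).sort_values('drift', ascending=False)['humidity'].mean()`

group by sensor: sum(humidity), max(drift):
        humidity  drift
sensor                 
s2            32      4
s3            95      3
s4            81      0
s5           242      1
s6           142      3
s7            94     -2
s8            78      1
sort by drift descending:
        humidity  drift
sensor                 
s2            32      4
s3            95      3
s6           142      3
s5           242      1
s8            78      1
s4            81      0
s7            94     -2

109.142857143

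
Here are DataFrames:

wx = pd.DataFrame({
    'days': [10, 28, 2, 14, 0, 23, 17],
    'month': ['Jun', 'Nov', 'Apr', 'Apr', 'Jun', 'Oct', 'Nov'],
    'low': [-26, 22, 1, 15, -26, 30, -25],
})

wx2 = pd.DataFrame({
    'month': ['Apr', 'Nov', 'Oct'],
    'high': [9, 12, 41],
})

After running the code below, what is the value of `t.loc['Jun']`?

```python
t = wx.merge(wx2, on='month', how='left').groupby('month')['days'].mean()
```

merge on 'month' (how='left') → 7 rows:
   days month  low  high
0    10   Jun  -26   NaN
1    28   Nov   22  12.0
2     2   Apr    1   9.0
3    14   Apr   15   9.0
4     0   Jun  -26   NaN
5    23   Oct   30  41.0
6    17   Nov  -25  12.0
group by month, mean of days:
month
Apr     8.0
Jun     5.0
Nov    22.5
Oct    23.0
Name: days, dtype: float64
The value at index 'Jun' is 5.0.

5.0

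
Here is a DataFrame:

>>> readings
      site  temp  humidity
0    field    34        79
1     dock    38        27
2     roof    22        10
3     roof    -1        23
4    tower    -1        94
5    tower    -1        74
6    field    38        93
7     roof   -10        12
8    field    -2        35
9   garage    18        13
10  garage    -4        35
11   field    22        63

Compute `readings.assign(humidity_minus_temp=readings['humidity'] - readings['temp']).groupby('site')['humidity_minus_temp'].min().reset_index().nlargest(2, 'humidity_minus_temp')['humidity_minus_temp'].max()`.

75

add column humidity_minus_temp = readings['humidity'] - readings['temp']:
      site  temp  humidity  humidity_minus_temp
0    field    34        79                   45
1     dock    38        27                  -11
2     roof    22        10                  -12
3     roof    -1        23                   24
4    tower    -1        94                   95
5    tower    -1        74                   75
6    field    38        93                   55
7     roof   -10        12                   22
8    field    -2        35                   37
9   garage    18        13                   -5
10  garage    -4        35                   39
11   field    22        63                   41
group by site, min of humidity_minus_temp:
site
dock     -11
field     37
garage    -5
roof     -12
tower     75
Name: humidity_minus_temp, dtype: int64
reset_index():
     site  humidity_minus_temp
0    dock                  -11
1   field                   37
2  garage                   -5
3    roof                  -12
4   tower                   75
take 2 rows with largest humidity_minus_temp:
    site  humidity_minus_temp
4  tower                   75
1  field                   37
Then the max of column 'humidity_minus_temp': 75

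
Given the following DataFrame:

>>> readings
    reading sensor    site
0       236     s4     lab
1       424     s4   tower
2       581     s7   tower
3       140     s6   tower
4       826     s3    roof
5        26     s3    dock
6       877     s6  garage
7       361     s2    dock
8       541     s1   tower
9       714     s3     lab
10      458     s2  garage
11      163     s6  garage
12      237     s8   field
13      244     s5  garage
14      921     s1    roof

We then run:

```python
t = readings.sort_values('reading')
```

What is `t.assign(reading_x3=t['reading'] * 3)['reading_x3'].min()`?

sort by reading:
    reading sensor    site
5        26     s3    dock
3       140     s6   tower
11      163     s6  garage
0       236     s4     lab
12      237     s8   field
13      244     s5  garage
7       361     s2    dock
1       424     s4   tower
10      458     s2  garage
8       541     s1   tower
2       581     s7   tower
9       714     s3     lab
4       826     s3    roof
6       877     s6  garage
14      921     s1    roof
add column reading_x3 = t['reading'] * 3:
    reading sensor    site  reading_x3
5        26     s3    dock          78
3       140     s6   tower         420
11      163     s6  garage         489
0       236     s4     lab         708
12      237     s8   field         711
13      244     s5  garage         732
7       361     s2    dock        1083
1       424     s4   tower        1272
10      458     s2  garage        1374
8       541     s1   tower        1623
2       581     s7   tower        1743
9       714     s3     lab        2142
4       826     s3    roof        2478
6       877     s6  garage        2631
14      921     s1    roof        2763
Hence 78.

78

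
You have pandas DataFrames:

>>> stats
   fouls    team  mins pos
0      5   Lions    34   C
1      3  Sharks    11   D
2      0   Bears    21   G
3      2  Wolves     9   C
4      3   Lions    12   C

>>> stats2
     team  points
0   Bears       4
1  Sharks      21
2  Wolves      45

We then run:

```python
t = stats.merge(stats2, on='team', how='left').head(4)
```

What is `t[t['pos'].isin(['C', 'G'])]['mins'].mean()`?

merge on 'team' (how='left') → 5 rows:
   fouls    team  mins pos  points
0      5   Lions    34   C     NaN
1      3  Sharks    11   D    21.0
2      0   Bears    21   G     4.0
3      2  Wolves     9   C    45.0
4      3   Lions    12   C     NaN
take first 4 rows:
   fouls    team  mins pos  points
0      5   Lions    34   C     NaN
1      3  Sharks    11   D    21.0
2      0   Bears    21   G     4.0
3      2  Wolves     9   C    45.0
filter rows where pos in ['C', 'G']:
   fouls    team  mins pos  points
0      5   Lions    34   C     NaN
2      0   Bears    21   G     4.0
3      2  Wolves     9   C    45.0

21.3333333333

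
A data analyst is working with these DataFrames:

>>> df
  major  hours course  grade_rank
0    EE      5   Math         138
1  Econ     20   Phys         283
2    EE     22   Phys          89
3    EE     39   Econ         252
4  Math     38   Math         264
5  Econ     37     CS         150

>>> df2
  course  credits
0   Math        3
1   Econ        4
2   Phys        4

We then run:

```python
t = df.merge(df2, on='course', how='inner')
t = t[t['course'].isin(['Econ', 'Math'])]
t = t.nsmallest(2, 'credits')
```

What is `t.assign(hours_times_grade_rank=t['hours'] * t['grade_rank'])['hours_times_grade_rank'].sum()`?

10722

merge on 'course' (how='inner') → 5 rows:
  major  hours course  grade_rank  credits
0    EE      5   Math         138        3
1  Econ     20   Phys         283        4
2    EE     22   Phys          89        4
3    EE     39   Econ         252        4
4  Math     38   Math         264        3
filter rows where course in ['Econ', 'Math']:
  major  hours course  grade_rank  credits
0    EE      5   Math         138        3
3    EE     39   Econ         252        4
4  Math     38   Math         264        3
take 2 rows with smallest credits:
  major  hours course  grade_rank  credits
0    EE      5   Math         138        3
4  Math     38   Math         264        3
add column hours_times_grade_rank = t['hours'] * t['grade_rank']:
  major  hours course  grade_rank  credits  hours_times_grade_rank
0    EE      5   Math         138        3                     690
4  Math     38   Math         264        3                   10032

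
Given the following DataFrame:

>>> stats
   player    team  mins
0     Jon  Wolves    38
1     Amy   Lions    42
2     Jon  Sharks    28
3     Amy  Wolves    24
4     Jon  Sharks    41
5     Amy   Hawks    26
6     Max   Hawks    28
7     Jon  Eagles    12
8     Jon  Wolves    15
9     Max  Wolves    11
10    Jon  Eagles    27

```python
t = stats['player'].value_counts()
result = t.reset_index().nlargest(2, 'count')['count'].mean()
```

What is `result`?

4.5

value_counts of player:
player
Jon    6
Amy    3
Max    2
Name: count, dtype: int64
reset_index():
  player  count
0    Jon      6
1    Amy      3
2    Max      2
take 2 rows with largest count:
  player  count
0    Jon      6
1    Amy      3
So mean() = 4.5.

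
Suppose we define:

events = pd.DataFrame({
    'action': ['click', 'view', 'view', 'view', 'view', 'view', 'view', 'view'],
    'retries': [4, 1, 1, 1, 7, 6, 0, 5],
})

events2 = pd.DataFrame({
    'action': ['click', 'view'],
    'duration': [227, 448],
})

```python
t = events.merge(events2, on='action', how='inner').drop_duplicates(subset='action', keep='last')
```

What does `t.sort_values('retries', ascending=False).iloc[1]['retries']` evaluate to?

4

merge on 'action' (how='inner') → 8 rows:
  action  retries  duration
0  click        4       227
1   view        1       448
2   view        1       448
3   view        1       448
4   view        7       448
5   view        6       448
6   view        0       448
7   view        5       448
drop duplicate action (keep=last):
  action  retries  duration
0  click        4       227
7   view        5       448
sort by retries descending:
  action  retries  duration
7   view        5       448
0  click        4       227
The value at position 1, column 'retries' is 4.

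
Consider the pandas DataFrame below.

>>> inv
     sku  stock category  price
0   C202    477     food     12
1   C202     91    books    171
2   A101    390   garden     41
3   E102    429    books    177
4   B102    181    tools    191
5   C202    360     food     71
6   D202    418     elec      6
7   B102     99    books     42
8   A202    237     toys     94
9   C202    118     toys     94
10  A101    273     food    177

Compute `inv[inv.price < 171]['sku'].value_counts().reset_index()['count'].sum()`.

7

filter rows where price < 171:
    sku  stock category  price
0  C202    477     food     12
2  A101    390   garden     41
5  C202    360     food     71
6  D202    418     elec      6
7  B102     99    books     42
8  A202    237     toys     94
9  C202    118     toys     94
value_counts of sku:
sku
C202    3
A101    1
D202    1
B102    1
A202    1
Name: count, dtype: int64
reset_index():
    sku  count
0  C202      3
1  A101      1
2  D202      1
3  B102      1
4  A202      1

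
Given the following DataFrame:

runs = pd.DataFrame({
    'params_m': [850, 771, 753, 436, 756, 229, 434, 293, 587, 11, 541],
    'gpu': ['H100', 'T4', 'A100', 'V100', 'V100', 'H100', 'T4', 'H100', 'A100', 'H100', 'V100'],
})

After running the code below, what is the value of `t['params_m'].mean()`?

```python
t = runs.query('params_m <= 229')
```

filter rows where params_m <= 229:
   params_m   gpu
5       229  H100
9        11  H100
The mean of column 'params_m' is 120.0.

120.0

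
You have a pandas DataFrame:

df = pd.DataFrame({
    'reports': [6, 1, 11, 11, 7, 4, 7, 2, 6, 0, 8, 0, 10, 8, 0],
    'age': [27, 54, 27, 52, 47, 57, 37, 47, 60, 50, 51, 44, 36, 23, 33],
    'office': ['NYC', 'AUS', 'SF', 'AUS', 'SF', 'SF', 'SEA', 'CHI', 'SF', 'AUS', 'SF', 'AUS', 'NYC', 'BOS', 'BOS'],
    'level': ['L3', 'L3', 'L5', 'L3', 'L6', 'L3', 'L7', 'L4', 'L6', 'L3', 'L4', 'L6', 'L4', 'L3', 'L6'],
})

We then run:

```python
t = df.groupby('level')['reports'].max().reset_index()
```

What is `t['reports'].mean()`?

group by level, max of reports:
level
L3    11
L4    10
L5    11
L6     7
L7     7
Name: reports, dtype: int64
reset_index():
  level  reports
0    L3       11
1    L4       10
2    L5       11
3    L6        7
4    L7        7
Taking the mean of column 'reports' gives 9.2.

9.2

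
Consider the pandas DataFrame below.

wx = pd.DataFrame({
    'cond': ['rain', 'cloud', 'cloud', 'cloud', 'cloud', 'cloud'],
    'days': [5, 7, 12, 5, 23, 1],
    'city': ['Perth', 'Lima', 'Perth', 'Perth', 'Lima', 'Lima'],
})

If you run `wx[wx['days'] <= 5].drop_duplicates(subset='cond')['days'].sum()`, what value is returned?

filter rows where days <= 5:
    cond  days   city
0   rain     5  Perth
3  cloud     5  Perth
5  cloud     1   Lima
drop duplicate cond (keep=first):
    cond  days   city
0   rain     5  Perth
3  cloud     5  Perth
Finally, sum of column 'days' = 10.

10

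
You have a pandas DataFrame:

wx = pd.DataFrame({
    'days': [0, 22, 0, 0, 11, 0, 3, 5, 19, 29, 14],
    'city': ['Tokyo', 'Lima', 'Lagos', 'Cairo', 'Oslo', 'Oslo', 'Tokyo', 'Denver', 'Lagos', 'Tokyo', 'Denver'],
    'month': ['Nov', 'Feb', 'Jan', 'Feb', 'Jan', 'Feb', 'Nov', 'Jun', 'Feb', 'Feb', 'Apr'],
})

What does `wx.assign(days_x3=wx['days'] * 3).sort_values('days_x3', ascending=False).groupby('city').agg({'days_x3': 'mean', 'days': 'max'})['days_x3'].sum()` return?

171.5

add column days_x3 = wx['days'] * 3:
    days    city month  days_x3
0      0   Tokyo   Nov        0
1     22    Lima   Feb       66
2      0   Lagos   Jan        0
3      0   Cairo   Feb        0
4     11    Oslo   Jan       33
5      0    Oslo   Feb        0
6      3   Tokyo   Nov        9
7      5  Denver   Jun       15
8     19   Lagos   Feb       57
9     29   Tokyo   Feb       87
10    14  Denver   Apr       42
sort by days_x3 descending:
    days    city month  days_x3
9     29   Tokyo   Feb       87
1     22    Lima   Feb       66
8     19   Lagos   Feb       57
10    14  Denver   Apr       42
4     11    Oslo   Jan       33
7      5  Denver   Jun       15
6      3   Tokyo   Nov        9
0      0   Tokyo   Nov        0
2      0   Lagos   Jan        0
3      0   Cairo   Feb        0
5      0    Oslo   Feb        0
group by city: mean(days_x3), max(days):
        days_x3  days
city                 
Cairo       0.0     0
Denver     28.5    14
Lagos      28.5    19
Lima       66.0    22
Oslo       16.5    11
Tokyo      32.0    29
Reading off the sum of column 'days_x3', we get 171.5.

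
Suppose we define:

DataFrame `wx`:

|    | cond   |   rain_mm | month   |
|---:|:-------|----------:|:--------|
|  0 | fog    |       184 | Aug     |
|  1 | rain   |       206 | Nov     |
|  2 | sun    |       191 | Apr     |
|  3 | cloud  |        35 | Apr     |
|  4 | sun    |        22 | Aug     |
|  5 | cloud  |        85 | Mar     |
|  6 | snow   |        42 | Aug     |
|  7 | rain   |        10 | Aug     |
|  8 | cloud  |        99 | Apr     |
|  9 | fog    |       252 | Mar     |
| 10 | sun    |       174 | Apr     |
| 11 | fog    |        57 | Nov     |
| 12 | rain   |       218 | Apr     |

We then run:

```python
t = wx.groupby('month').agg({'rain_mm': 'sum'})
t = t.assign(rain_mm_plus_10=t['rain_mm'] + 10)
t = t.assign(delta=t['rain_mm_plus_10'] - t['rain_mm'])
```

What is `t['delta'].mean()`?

group by month, sum of rain_mm:
       rain_mm
month         
Apr        717
Aug        258
Mar        337
Nov        263
add column rain_mm_plus_10 = t['rain_mm'] + 10:
       rain_mm  rain_mm_plus_10
month                          
Apr        717              727
Aug        258              268
Mar        337              347
Nov        263              273
add column delta = t['rain_mm_plus_10'] - t['rain_mm']:
       rain_mm  rain_mm_plus_10  delta
month                                 
Apr        717              727     10
Aug        258              268     10
Mar        337              347     10
Nov        263              273     10
Finally, mean of column 'delta' = 10.0.

10.0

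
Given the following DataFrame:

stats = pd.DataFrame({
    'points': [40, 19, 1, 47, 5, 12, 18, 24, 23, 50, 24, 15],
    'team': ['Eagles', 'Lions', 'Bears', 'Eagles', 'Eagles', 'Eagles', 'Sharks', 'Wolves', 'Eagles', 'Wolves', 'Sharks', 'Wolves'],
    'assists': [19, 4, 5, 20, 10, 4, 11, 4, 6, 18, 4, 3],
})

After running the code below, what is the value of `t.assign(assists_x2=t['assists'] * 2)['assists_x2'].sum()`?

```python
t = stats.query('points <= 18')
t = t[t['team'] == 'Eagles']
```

28

filter rows where points <= 18:
    points    team  assists
2        1   Bears        5
4        5  Eagles       10
5       12  Eagles        4
6       18  Sharks       11
11      15  Wolves        3
filter rows where team == 'Eagles':
   points    team  assists
4       5  Eagles       10
5      12  Eagles        4
add column assists_x2 = t['assists'] * 2:
   points    team  assists  assists_x2
4       5  Eagles       10          20
5      12  Eagles        4           8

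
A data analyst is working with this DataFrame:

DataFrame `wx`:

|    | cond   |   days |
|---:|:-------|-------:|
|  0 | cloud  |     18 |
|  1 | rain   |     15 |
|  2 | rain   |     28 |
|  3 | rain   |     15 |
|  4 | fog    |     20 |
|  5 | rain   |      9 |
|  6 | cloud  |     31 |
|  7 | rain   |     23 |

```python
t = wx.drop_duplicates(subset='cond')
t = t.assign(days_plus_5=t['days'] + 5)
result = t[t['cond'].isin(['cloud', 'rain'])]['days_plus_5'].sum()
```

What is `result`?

43

drop duplicate cond (keep=first):
    cond  days
0  cloud    18
1   rain    15
4    fog    20
add column days_plus_5 = t['days'] + 5:
    cond  days  days_plus_5
0  cloud    18           23
1   rain    15           20
4    fog    20           25
filter rows where cond in ['cloud', 'rain']:
    cond  days  days_plus_5
0  cloud    18           23
1   rain    15           20
Finally, sum of column 'days_plus_5' = 43.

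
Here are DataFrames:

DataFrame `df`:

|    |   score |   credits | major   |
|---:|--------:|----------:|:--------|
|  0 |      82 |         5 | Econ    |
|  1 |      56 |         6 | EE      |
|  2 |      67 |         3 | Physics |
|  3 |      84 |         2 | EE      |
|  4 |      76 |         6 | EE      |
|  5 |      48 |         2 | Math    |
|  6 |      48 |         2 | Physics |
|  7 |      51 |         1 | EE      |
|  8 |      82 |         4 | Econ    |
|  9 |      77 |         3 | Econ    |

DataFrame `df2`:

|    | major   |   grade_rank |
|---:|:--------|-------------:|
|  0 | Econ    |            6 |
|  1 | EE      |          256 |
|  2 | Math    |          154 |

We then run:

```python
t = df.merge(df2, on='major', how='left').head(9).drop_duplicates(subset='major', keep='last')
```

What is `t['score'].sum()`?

merge on 'major' (how='left') → 10 rows:
   score  credits    major  grade_rank
0     82        5     Econ         6.0
1     56        6       EE       256.0
2     67        3  Physics         NaN
3     84        2       EE       256.0
4     76        6       EE       256.0
5     48        2     Math       154.0
6     48        2  Physics         NaN
7     51        1       EE       256.0
8     82        4     Econ         6.0
9     77        3     Econ         6.0
take first 9 rows:
   score  credits    major  grade_rank
0     82        5     Econ         6.0
1     56        6       EE       256.0
2     67        3  Physics         NaN
3     84        2       EE       256.0
4     76        6       EE       256.0
5     48        2     Math       154.0
6     48        2  Physics         NaN
7     51        1       EE       256.0
8     82        4     Econ         6.0
drop duplicate major (keep=last):
   score  credits    major  grade_rank
5     48        2     Math       154.0
6     48        2  Physics         NaN
7     51        1       EE       256.0
8     82        4     Econ         6.0
Reading off the sum of column 'score', we get 229.

229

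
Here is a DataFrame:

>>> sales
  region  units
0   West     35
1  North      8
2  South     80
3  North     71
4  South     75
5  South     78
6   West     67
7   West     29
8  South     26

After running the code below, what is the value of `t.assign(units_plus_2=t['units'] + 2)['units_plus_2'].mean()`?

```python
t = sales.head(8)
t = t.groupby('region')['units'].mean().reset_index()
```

55.6111111111

take first 8 rows:
  region  units
0   West     35
1  North      8
2  South     80
3  North     71
4  South     75
5  South     78
6   West     67
7   West     29
group by region, mean of units:
region
North    39.500000
South    77.666667
West     43.666667
Name: units, dtype: float64
reset_index():
  region      units
0  North  39.500000
1  South  77.666667
2   West  43.666667
add column units_plus_2 = t['units'] + 2:
  region      units  units_plus_2
0  North  39.500000     41.500000
1  South  77.666667     79.666667
2   West  43.666667     45.666667
The mean of column 'units_plus_2' is 55.6111111111.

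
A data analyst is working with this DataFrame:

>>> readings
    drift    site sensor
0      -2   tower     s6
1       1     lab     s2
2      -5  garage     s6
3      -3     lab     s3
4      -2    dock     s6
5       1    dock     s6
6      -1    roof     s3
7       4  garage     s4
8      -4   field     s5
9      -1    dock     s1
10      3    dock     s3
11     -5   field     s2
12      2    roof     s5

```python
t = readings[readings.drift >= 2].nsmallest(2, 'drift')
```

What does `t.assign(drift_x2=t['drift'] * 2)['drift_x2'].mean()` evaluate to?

5.0

filter rows where drift >= 2:
    drift    site sensor
7       4  garage     s4
10      3    dock     s3
12      2    roof     s5
take 2 rows with smallest drift:
    drift  site sensor
12      2  roof     s5
10      3  dock     s3
add column drift_x2 = t['drift'] * 2:
    drift  site sensor  drift_x2
12      2  roof     s5         4
10      3  dock     s3         6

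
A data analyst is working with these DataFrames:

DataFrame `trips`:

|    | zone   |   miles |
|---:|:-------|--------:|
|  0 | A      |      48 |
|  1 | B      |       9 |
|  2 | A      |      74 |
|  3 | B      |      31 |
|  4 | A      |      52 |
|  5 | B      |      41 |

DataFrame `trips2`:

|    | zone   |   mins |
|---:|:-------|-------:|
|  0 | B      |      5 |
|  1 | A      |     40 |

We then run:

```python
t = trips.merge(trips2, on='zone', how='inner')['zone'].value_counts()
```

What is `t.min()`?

3

merge on 'zone' (how='inner') → 6 rows:
  zone  miles  mins
0    A     48    40
1    B      9     5
2    A     74    40
3    B     31     5
4    A     52    40
5    B     41     5
value_counts of zone:
zone
A    3
B    3
Name: count, dtype: int64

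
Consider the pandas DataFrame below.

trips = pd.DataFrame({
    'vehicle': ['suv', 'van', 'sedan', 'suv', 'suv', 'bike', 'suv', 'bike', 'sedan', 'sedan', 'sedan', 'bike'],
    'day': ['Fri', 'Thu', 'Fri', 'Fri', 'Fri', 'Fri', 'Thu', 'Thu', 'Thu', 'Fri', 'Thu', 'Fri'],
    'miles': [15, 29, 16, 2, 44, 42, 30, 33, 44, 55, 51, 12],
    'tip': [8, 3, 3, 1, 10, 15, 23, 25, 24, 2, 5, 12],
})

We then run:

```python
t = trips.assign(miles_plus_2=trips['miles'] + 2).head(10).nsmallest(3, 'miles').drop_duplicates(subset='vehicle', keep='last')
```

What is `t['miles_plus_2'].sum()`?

add column miles_plus_2 = trips['miles'] + 2:
   vehicle  day  miles  tip  miles_plus_2
0      suv  Fri     15    8            17
1      van  Thu     29    3            31
2    sedan  Fri     16    3            18
3      suv  Fri      2    1             4
4      suv  Fri     44   10            46
5     bike  Fri     42   15            44
6      suv  Thu     30   23            32
7     bike  Thu     33   25            35
8    sedan  Thu     44   24            46
9    sedan  Fri     55    2            57
10   sedan  Thu     51    5            53
11    bike  Fri     12   12            14
take first 10 rows:
  vehicle  day  miles  tip  miles_plus_2
0     suv  Fri     15    8            17
1     van  Thu     29    3            31
2   sedan  Fri     16    3            18
3     suv  Fri      2    1             4
4     suv  Fri     44   10            46
5    bike  Fri     42   15            44
6     suv  Thu     30   23            32
7    bike  Thu     33   25            35
8   sedan  Thu     44   24            46
9   sedan  Fri     55    2            57
take 3 rows with smallest miles:
  vehicle  day  miles  tip  miles_plus_2
3     suv  Fri      2    1             4
0     suv  Fri     15    8            17
2   sedan  Fri     16    3            18
drop duplicate vehicle (keep=last):
  vehicle  day  miles  tip  miles_plus_2
0     suv  Fri     15    8            17
2   sedan  Fri     16    3            18
sum of column 'miles_plus_2' → 35

35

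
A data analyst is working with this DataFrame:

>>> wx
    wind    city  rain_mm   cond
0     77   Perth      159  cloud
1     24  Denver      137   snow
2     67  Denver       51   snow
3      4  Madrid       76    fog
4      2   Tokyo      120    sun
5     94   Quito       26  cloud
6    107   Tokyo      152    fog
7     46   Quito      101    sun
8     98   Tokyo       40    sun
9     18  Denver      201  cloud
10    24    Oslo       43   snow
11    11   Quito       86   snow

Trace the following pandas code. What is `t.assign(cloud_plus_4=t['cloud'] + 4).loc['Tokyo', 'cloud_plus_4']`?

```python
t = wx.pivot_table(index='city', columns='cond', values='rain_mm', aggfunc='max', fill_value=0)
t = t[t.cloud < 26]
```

pivot: rows=city, cols=cond, max(rain_mm):
cond    cloud  fog  snow  sun
city                         
Denver    201    0   137    0
Madrid      0   76     0    0
Oslo        0    0    43    0
Perth     159    0     0    0
Quito      26    0    86  101
Tokyo       0  152     0  120
filter rows where cloud < 26:
cond    cloud  fog  snow  sun
city                         
Madrid      0   76     0    0
Oslo        0    0    43    0
Tokyo       0  152     0  120
add column cloud_plus_4 = t['cloud'] + 4:
cond    cloud  fog  snow  sun  cloud_plus_4
city                                       
Madrid      0   76     0    0             4
Oslo        0    0    43    0             4
Tokyo       0  152     0  120             4
Then the value at row 'Tokyo', column 'cloud_plus_4': 4

4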